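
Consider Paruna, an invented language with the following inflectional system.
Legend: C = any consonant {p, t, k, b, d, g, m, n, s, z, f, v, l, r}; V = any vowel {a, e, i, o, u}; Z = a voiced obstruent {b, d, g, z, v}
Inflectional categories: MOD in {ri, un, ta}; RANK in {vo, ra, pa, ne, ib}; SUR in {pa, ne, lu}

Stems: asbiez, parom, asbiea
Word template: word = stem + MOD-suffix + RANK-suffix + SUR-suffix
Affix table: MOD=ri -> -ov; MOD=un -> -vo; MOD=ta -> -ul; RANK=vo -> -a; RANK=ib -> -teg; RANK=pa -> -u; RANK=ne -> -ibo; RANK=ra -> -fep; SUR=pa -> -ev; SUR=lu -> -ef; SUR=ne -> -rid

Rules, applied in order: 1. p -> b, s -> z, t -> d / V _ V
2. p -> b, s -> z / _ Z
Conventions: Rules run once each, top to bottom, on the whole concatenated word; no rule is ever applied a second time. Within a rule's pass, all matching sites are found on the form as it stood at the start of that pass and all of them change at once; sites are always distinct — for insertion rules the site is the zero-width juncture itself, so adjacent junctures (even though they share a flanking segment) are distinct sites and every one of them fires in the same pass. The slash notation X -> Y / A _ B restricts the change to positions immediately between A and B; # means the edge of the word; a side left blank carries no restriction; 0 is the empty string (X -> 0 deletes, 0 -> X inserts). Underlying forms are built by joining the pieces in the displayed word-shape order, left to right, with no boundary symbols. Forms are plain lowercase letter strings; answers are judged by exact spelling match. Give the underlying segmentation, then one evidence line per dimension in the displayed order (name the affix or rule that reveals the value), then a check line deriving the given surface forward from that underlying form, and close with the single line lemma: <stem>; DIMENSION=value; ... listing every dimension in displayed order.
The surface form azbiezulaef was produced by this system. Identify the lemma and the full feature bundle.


underlying: asbiez-ul-a-ef
MOD=ta - signalled by the affix -ul
RANK=vo - signalled by the affix -a
SUR=lu - signalled by the affix -ef
check: asbiezulaef -> asbiezulaef -> azbiezulaef
lemma: asbiez; MOD=ta; RANK=vo; SUR=lu


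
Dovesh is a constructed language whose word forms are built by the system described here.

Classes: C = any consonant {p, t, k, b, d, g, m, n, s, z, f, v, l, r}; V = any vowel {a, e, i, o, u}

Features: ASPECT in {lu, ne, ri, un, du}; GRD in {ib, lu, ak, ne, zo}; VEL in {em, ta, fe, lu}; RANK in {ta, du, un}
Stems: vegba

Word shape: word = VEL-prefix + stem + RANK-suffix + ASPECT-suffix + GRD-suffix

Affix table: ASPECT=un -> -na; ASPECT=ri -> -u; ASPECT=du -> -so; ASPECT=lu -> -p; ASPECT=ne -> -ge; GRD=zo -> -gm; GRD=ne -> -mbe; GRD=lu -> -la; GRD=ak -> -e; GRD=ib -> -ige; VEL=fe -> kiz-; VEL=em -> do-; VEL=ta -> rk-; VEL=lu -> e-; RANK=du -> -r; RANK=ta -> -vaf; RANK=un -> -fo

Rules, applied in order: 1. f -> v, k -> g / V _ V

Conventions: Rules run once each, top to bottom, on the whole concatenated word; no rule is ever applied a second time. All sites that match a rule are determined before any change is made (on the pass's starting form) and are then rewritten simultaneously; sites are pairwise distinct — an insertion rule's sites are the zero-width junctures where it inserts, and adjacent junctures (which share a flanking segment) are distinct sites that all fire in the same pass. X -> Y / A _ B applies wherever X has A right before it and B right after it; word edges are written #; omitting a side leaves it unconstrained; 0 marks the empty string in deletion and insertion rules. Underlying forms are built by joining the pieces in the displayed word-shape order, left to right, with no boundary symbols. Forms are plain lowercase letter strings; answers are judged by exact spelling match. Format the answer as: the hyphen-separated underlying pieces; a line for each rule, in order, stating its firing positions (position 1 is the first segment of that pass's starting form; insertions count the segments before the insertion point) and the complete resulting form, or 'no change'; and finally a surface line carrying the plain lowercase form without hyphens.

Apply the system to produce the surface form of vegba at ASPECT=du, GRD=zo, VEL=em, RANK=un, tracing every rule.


underlying: do-vegba-fo-so-gm
1. f -> v, k -> g / V _ V: fires at position(s) 8: dovegbavosogm
surface: dovegbavosogm


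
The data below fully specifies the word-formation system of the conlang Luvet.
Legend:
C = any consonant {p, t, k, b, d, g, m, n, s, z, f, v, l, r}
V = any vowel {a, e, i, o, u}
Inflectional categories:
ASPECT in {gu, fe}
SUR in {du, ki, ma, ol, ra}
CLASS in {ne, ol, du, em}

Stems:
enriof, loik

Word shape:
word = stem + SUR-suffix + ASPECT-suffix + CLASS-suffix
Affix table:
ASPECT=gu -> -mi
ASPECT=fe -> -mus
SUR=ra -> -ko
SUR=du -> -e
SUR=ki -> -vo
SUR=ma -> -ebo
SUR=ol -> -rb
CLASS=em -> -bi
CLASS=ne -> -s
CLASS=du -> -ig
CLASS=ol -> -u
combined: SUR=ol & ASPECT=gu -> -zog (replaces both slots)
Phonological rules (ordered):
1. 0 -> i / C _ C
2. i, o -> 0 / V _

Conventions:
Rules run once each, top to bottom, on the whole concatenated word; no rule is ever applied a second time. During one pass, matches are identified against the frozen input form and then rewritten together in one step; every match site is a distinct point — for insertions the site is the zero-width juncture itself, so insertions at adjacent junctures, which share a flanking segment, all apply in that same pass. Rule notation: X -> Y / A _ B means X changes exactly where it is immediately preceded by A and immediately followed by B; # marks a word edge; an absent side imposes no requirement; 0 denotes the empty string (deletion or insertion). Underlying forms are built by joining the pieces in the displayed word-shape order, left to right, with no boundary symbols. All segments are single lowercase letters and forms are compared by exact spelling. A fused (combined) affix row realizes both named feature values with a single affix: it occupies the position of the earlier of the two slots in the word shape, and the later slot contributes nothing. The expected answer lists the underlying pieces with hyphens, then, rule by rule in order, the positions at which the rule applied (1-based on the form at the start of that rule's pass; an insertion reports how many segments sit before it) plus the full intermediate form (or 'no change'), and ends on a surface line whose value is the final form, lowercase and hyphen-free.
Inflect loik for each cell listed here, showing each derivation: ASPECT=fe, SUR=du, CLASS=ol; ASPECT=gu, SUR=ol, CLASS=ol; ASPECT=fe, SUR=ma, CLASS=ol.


cell ASPECT=fe, SUR=du, CLASS=ol:
underlying: loik-e-mus-u
1. 0 -> i / C _ C: no change
2. i, o -> 0 / V _: fires at position(s) 3: lokemusu
surface: lokemusu

cell ASPECT=gu, SUR=ol, CLASS=ol:
underlying: loik-zog-u
1. 0 -> i / C _ C: inserts after position(s) 4: loikizogu
2. i, o -> 0 / V _: fires at position(s) 3: lokizogu
surface: lokizogu

cell ASPECT=fe, SUR=ma, CLASS=ol:
underlying: loik-ebo-mus-u
1. 0 -> i / C _ C: no change
2. i, o -> 0 / V _: fires at position(s) 3: lokebomusu
surface: lokebomusu


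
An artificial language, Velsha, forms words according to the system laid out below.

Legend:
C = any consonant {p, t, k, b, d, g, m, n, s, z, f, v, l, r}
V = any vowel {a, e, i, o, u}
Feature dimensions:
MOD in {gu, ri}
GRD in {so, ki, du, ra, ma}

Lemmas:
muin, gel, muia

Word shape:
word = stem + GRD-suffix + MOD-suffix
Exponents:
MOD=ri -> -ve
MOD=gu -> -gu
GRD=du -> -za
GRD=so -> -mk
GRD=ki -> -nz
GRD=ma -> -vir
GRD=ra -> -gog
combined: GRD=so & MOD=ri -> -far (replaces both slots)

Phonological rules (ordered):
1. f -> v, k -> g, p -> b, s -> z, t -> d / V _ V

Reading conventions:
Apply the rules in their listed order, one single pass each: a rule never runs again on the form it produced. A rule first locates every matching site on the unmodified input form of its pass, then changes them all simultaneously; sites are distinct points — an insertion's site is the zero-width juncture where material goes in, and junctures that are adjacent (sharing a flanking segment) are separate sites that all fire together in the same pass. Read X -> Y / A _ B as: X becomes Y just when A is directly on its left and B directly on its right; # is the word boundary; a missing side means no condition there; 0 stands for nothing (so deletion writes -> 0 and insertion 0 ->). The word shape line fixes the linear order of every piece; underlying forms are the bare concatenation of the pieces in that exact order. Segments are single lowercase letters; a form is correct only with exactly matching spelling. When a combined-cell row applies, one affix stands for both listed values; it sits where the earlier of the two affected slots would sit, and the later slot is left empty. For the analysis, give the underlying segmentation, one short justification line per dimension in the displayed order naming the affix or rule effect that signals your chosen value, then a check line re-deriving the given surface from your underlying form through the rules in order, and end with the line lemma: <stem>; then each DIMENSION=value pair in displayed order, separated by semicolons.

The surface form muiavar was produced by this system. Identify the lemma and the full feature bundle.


underlying: muia-far
MOD=ri - signalled by the combined affix row
GRD=so - signalled by the combined affix row
check: muiafar -> muiavar
lemma: muia; MOD=ri; GRD=so


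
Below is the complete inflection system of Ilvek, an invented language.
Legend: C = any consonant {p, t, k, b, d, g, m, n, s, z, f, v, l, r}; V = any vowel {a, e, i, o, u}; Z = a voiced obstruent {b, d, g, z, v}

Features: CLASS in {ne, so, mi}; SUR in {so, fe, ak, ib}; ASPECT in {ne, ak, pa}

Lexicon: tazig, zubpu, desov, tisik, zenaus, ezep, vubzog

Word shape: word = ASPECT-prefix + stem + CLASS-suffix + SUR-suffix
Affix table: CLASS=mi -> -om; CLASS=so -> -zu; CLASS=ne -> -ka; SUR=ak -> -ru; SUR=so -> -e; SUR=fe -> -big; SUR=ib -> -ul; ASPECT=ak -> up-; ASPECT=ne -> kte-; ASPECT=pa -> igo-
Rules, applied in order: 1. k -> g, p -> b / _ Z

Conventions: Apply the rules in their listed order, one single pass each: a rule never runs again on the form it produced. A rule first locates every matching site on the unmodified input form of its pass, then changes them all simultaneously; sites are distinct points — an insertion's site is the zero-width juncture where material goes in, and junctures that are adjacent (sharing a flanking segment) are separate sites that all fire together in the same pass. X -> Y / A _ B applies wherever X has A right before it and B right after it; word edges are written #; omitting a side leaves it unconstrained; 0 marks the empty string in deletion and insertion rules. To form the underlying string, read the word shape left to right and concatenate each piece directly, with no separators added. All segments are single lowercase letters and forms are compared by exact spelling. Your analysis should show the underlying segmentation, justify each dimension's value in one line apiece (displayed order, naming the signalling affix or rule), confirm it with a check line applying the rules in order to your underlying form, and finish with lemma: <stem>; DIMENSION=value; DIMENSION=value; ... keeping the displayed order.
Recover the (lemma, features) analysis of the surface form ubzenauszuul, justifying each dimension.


underlying: up-zenaus-zu-ul
CLASS=so - signalled by the affix -zu
SUR=ib - signalled by the affix -ul
ASPECT=ak - signalled by the affix up-
check: upzenauszuul -> ubzenauszuul
lemma: zenaus; CLASS=so; SUR=ib; ASPECT=ak


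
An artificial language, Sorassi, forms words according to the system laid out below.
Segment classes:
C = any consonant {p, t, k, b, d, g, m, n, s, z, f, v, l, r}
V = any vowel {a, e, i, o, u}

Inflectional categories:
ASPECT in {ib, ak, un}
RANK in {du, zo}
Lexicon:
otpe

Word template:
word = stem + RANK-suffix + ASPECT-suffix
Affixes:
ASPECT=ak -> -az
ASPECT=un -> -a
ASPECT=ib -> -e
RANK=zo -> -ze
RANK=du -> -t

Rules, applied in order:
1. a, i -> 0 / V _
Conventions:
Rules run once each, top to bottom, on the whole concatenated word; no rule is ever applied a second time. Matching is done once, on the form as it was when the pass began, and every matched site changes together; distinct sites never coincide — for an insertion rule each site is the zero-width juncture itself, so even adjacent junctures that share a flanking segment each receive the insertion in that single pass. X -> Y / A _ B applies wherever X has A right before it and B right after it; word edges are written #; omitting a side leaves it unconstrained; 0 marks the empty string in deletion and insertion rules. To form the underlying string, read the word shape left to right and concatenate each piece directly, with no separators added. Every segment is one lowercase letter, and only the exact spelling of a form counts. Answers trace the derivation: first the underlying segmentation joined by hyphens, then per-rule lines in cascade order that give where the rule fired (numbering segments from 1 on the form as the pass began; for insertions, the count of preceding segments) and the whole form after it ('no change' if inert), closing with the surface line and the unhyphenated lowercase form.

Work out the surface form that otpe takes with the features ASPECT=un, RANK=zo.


underlying: otpe-ze-a
1. a, i -> 0 / V _: fires at position(s) 7: otpeze
surface: otpeze


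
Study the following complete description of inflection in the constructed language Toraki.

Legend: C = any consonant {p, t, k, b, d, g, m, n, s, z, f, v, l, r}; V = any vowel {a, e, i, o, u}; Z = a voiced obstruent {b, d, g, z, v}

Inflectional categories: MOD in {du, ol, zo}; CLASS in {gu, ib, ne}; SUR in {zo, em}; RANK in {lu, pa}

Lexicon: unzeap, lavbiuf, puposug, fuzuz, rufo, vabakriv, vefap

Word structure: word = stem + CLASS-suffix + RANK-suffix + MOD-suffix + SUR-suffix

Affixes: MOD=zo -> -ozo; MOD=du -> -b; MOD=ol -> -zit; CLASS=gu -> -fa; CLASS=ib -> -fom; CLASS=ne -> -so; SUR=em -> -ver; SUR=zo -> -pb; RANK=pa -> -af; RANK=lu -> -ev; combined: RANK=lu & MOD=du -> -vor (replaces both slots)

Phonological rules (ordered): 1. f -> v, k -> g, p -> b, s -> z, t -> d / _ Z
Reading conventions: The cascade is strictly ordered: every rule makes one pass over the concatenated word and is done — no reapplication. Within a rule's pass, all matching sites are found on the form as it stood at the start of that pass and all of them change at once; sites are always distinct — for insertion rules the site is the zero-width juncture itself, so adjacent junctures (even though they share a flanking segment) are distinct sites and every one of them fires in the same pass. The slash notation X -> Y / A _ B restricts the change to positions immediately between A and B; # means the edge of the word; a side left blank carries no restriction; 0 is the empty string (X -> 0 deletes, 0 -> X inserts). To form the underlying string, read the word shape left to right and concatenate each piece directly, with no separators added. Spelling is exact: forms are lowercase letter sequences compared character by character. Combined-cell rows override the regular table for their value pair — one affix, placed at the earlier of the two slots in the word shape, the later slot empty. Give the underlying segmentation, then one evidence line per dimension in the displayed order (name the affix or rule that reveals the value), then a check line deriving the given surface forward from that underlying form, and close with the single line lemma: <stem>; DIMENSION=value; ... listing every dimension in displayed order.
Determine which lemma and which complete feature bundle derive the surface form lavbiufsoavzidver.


underlying: lavbiuf-so-af-zit-ver
MOD=ol - signalled by the affix -zit
CLASS=ne - signalled by the affix -so
SUR=em - signalled by the affix -ver
RANK=pa - signalled by the affix -af
check: lavbiufsoafzitver -> lavbiufsoavzidver
lemma: lavbiuf; MOD=ol; CLASS=ne; SUR=em; RANK=pa


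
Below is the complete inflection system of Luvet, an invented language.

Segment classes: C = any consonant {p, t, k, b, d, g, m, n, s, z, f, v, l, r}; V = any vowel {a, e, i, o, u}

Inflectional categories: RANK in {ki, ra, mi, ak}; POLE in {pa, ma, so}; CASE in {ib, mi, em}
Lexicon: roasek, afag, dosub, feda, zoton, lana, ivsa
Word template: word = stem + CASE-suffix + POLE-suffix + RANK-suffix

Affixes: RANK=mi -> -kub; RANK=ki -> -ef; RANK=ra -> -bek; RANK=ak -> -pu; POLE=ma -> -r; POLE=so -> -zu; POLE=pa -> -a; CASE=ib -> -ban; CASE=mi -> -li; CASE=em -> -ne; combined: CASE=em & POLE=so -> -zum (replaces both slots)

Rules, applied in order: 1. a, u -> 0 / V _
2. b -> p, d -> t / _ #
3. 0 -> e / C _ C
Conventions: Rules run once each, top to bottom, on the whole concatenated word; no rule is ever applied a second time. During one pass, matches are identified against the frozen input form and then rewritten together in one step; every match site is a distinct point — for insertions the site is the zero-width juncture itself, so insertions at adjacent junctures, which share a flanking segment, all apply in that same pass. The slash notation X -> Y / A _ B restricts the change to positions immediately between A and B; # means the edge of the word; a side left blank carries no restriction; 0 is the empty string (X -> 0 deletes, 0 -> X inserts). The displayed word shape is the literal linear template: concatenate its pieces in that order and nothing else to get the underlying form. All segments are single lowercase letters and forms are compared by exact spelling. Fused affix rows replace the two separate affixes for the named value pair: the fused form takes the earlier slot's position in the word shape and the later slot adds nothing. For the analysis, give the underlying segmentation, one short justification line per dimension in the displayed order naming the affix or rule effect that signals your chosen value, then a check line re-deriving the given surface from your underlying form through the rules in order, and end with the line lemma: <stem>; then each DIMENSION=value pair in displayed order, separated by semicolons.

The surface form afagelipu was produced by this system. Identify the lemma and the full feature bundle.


underlying: afag-li-a-pu
RANK=ak - signalled by the affix -pu
POLE=pa - signalled by the affix -a
CASE=mi - signalled by the affix -li
check: afagliapu -> afaglipu -> afaglipu -> afagelipu
lemma: afag; RANK=ak; POLE=pa; CASE=mi


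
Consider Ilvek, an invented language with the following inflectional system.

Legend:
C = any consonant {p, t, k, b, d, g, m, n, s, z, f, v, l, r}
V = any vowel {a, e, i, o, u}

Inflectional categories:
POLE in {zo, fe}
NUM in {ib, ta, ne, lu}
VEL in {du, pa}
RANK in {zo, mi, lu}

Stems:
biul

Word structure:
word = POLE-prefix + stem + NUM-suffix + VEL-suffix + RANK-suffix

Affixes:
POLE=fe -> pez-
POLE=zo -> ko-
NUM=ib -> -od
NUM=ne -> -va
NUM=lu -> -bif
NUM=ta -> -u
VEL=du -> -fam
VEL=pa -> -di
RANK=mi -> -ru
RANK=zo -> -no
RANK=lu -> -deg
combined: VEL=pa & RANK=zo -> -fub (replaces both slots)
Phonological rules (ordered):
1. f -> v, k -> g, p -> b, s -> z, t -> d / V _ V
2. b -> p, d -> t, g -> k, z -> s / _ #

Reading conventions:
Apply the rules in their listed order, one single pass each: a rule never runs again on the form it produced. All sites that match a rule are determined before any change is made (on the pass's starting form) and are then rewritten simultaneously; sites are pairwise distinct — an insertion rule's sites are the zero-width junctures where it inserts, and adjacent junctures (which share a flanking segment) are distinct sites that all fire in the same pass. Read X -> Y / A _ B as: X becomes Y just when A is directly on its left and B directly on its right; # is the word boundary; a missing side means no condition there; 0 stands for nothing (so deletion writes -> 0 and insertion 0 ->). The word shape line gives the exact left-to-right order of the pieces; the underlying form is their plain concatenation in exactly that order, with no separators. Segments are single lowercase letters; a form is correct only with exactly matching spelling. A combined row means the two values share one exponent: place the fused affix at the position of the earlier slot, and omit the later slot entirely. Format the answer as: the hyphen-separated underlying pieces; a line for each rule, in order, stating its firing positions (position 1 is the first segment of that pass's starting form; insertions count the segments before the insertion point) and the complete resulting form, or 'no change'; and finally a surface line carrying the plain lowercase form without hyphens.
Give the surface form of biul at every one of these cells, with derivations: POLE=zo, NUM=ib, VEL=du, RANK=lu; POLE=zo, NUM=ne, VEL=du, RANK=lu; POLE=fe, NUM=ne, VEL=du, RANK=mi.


cell POLE=zo, NUM=ib, VEL=du, RANK=lu:
underlying: ko-biul-od-fam-deg
1. f -> v, k -> g, p -> b, s -> z, t -> d / V _ V: no change
2. b -> p, d -> t, g -> k, z -> s / _ #: fires at position(s) 14: kobiulodfamdek
surface: kobiulodfamdek

cell POLE=zo, NUM=ne, VEL=du, RANK=lu:
underlying: ko-biul-va-fam-deg
1. f -> v, k -> g, p -> b, s -> z, t -> d / V _ V: fires at position(s) 9: kobiulvavamdeg
2. b -> p, d -> t, g -> k, z -> s / _ #: fires at position(s) 14: kobiulvavamdek
surface: kobiulvavamdek

cell POLE=fe, NUM=ne, VEL=du, RANK=mi:
underlying: pez-biul-va-fam-ru
1. f -> v, k -> g, p -> b, s -> z, t -> d / V _ V: fires at position(s) 10: pezbiulvavamru
2. b -> p, d -> t, g -> k, z -> s / _ #: no change
surface: pezbiulvavamru


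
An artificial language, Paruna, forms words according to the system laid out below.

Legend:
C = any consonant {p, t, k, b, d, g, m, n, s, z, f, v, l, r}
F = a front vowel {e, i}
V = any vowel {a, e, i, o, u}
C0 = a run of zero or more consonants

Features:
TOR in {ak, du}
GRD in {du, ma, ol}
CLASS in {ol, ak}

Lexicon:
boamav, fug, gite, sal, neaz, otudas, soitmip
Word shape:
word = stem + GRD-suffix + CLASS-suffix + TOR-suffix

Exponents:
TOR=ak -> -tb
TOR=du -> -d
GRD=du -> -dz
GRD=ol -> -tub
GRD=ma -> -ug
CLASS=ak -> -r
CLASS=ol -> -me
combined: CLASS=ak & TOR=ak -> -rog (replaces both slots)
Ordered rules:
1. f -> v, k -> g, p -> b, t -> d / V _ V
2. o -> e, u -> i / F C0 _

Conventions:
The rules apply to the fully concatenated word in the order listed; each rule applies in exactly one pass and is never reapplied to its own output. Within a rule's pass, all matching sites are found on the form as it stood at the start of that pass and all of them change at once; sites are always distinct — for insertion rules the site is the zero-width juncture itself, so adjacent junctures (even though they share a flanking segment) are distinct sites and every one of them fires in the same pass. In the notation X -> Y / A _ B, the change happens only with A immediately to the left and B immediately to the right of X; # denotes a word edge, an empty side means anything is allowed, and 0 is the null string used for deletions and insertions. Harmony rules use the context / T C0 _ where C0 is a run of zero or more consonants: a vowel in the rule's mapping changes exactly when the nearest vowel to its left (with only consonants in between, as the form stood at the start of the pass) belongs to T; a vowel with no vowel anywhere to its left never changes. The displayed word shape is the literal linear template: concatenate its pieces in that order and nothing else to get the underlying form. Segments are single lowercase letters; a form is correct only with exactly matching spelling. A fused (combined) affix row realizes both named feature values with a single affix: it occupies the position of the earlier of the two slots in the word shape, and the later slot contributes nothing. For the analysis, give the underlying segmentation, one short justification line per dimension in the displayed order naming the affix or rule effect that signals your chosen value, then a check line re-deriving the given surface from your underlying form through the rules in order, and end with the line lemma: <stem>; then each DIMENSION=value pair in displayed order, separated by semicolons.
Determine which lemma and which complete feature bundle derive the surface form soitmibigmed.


underlying: soitmip-ug-me-d
TOR=du - signalled by the affix -d
GRD=ma - signalled by the affix -ug
CLASS=ol - signalled by the affix -me
check: soitmipugmed -> soitmibugmed -> soitmibigmed
lemma: soitmip; TOR=du; GRD=ma; CLASS=ol


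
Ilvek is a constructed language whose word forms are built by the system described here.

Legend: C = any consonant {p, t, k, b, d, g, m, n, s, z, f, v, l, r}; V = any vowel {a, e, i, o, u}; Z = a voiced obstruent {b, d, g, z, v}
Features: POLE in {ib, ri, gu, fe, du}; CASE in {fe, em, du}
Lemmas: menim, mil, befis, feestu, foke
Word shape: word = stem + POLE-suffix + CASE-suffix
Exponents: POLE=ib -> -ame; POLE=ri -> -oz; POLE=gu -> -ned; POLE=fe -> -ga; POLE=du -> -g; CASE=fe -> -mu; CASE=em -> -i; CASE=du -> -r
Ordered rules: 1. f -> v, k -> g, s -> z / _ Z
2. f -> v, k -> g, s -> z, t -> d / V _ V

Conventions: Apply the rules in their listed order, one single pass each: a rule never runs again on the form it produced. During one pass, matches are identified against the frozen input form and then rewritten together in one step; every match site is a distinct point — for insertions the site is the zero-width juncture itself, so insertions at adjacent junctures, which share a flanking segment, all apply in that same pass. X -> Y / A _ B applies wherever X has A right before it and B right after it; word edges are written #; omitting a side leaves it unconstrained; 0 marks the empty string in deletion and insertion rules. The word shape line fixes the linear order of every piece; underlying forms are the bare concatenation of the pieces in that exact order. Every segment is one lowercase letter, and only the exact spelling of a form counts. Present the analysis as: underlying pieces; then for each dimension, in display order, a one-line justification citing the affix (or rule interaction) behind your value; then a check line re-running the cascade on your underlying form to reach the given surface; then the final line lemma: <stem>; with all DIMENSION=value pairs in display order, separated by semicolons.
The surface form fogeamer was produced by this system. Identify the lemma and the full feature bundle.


underlying: foke-ame-r
POLE=ib - signalled by the affix -ame
CASE=du - signalled by the affix -r
check: fokeamer -> fokeamer -> fogeamer
lemma: foke; POLE=ib; CASE=du


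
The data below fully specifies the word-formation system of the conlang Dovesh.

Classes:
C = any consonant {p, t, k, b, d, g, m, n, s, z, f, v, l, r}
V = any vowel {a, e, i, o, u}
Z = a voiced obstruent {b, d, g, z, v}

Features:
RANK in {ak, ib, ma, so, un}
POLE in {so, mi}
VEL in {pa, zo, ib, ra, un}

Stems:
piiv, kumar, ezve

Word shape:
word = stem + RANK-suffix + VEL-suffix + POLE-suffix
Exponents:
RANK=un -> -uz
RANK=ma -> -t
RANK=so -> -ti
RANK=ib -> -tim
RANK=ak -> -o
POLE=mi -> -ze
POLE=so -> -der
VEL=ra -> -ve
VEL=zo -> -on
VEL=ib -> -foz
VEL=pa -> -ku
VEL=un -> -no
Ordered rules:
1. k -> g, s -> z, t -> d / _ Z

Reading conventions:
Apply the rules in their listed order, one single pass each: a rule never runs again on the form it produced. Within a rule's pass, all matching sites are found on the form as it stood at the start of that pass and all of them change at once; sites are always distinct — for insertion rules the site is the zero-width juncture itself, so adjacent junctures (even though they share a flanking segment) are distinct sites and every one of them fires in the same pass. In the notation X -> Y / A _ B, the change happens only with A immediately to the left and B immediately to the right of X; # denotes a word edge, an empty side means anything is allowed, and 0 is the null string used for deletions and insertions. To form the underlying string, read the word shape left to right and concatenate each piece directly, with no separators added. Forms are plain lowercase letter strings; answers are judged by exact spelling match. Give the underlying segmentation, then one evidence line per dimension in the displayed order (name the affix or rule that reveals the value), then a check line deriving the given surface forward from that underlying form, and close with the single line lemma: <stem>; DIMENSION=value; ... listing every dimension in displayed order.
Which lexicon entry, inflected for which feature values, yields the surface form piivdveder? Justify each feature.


underlying: piiv-t-ve-der
RANK=ma - signalled by the affix -t
POLE=so - signalled by the affix -der
VEL=ra - signalled by the affix -ve
check: piivtveder -> piivdveder
lemma: piiv; RANK=ma; POLE=so; VEL=ra


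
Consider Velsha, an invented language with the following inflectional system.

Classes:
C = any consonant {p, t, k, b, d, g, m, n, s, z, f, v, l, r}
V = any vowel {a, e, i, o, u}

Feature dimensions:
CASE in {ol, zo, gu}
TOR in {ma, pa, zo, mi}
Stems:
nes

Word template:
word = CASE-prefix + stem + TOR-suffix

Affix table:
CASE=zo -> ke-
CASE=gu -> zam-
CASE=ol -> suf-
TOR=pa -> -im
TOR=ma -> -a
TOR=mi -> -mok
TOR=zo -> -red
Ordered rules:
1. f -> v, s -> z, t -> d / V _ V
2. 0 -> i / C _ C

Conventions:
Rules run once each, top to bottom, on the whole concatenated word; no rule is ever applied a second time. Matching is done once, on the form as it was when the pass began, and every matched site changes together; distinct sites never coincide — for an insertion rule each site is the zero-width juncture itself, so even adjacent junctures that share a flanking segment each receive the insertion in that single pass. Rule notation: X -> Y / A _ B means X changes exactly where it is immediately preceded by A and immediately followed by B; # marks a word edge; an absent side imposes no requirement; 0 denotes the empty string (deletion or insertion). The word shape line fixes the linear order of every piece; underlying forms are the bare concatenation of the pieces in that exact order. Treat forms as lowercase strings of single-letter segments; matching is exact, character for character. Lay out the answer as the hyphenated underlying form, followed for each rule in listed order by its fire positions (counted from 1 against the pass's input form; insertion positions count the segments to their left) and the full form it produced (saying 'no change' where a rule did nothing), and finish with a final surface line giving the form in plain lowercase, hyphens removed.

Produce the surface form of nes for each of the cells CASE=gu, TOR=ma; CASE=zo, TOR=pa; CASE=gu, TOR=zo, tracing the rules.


cell CASE=gu, TOR=ma:
underlying: zam-nes-a
1. f -> v, s -> z, t -> d / V _ V: fires at position(s) 6: zamneza
2. 0 -> i / C _ C: inserts after position(s) 3: zamineza
surface: zamineza

cell CASE=zo, TOR=pa:
underlying: ke-nes-im
1. f -> v, s -> z, t -> d / V _ V: fires at position(s) 5: kenezim
2. 0 -> i / C _ C: no change
surface: kenezim

cell CASE=gu, TOR=zo:
underlying: zam-nes-red
1. f -> v, s -> z, t -> d / V _ V: no change
2. 0 -> i / C _ C: inserts after position(s) 3, 6: zaminesired
surface: zaminesired


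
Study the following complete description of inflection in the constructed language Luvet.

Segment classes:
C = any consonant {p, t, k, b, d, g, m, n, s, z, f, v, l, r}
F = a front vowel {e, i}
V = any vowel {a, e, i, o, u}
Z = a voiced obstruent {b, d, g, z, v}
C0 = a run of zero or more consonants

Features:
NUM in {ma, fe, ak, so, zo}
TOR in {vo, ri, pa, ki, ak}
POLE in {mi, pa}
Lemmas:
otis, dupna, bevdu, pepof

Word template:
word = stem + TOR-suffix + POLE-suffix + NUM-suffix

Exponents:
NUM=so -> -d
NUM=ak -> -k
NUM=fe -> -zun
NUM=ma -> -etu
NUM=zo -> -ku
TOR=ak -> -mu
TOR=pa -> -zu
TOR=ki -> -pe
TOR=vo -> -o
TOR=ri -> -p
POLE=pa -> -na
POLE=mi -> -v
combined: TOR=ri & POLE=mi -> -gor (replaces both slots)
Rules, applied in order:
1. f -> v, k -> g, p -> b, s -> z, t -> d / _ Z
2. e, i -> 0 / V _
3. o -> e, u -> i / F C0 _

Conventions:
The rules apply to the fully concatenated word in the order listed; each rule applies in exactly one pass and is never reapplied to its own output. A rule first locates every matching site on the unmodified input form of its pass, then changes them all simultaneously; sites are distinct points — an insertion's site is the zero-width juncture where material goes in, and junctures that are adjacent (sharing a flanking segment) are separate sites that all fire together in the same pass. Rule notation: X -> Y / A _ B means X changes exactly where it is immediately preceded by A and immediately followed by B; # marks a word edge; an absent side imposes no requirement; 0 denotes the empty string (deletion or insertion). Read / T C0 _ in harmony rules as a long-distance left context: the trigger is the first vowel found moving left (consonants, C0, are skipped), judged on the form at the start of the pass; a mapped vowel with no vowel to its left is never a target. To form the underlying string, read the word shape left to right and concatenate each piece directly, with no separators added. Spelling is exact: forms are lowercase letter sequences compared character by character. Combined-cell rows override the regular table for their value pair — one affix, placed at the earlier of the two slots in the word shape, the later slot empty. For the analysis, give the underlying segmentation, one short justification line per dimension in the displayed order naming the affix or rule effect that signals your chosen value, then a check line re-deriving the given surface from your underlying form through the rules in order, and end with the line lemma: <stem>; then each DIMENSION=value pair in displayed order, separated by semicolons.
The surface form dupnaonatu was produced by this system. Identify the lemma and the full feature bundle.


underlying: dupna-o-na-etu
NUM=ma - signalled by the affix -etu
TOR=vo - signalled by the affix -o
POLE=pa - signalled by the affix -na
check: dupnaonaetu -> dupnaonaetu -> dupnaonatu -> dupnaonatu
lemma: dupna; NUM=ma; TOR=vo; POLE=pa


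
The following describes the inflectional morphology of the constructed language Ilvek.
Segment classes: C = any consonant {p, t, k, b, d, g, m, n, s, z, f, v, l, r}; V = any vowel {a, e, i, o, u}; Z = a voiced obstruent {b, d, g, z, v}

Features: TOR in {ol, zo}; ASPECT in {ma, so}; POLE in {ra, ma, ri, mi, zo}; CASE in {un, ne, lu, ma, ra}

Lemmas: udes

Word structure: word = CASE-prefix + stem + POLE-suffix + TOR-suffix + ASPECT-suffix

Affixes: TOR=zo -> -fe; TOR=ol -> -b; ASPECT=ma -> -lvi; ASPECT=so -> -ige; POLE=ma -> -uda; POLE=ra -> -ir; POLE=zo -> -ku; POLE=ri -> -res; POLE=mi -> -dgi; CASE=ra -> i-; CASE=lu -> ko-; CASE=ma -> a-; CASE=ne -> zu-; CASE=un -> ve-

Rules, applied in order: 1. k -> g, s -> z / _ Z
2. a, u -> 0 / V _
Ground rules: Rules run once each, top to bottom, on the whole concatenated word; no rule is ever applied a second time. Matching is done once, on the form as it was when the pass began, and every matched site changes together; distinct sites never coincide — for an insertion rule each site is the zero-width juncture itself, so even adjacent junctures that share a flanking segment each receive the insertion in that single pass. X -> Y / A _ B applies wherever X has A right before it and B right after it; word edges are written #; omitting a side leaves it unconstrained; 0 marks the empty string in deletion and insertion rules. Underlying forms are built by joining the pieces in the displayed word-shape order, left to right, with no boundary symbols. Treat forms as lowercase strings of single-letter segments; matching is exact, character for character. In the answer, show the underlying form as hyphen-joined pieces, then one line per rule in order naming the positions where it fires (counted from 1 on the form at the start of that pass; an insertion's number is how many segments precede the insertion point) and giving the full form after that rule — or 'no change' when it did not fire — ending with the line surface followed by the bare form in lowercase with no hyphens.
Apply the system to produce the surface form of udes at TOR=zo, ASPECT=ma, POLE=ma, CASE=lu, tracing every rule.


underlying: ko-udes-uda-fe-lvi
1. k -> g, s -> z / _ Z: no change
2. a, u -> 0 / V _: fires at position(s) 3: kodesudafelvi
surface: kodesudafelvi


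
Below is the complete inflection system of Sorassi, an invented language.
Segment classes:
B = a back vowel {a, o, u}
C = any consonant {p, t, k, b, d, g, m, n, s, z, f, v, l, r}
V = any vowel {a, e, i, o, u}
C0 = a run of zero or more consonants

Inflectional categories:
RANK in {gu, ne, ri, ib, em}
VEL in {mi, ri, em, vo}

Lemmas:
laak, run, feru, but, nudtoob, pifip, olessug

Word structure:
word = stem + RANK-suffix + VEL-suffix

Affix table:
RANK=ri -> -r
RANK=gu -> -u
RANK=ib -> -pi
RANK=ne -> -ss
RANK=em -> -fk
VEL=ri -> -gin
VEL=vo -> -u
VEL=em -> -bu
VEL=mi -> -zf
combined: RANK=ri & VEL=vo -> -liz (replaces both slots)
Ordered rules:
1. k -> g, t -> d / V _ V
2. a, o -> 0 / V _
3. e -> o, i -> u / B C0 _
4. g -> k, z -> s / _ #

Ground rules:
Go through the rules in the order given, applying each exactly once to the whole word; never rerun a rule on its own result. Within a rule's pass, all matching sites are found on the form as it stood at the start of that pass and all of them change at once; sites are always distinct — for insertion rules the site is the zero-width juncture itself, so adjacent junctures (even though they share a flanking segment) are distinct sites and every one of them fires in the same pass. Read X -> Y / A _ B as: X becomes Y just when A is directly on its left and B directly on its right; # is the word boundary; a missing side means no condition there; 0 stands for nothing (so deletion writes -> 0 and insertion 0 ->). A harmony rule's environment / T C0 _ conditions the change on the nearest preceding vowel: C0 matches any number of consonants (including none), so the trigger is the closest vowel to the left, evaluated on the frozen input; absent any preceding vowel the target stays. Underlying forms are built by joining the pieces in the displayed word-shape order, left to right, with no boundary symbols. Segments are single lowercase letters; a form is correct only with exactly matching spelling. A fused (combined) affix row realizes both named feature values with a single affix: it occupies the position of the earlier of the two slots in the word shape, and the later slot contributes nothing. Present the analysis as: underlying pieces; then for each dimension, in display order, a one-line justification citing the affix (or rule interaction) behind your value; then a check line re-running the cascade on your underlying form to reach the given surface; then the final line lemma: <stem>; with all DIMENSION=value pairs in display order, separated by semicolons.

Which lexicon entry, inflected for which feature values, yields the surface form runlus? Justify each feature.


underlying: run-liz
RANK=ri - signalled by the combined affix row
VEL=vo - signalled by the combined affix row
check: runliz -> runliz -> runliz -> runluz -> runlus
lemma: run; RANK=ri; VEL=vo


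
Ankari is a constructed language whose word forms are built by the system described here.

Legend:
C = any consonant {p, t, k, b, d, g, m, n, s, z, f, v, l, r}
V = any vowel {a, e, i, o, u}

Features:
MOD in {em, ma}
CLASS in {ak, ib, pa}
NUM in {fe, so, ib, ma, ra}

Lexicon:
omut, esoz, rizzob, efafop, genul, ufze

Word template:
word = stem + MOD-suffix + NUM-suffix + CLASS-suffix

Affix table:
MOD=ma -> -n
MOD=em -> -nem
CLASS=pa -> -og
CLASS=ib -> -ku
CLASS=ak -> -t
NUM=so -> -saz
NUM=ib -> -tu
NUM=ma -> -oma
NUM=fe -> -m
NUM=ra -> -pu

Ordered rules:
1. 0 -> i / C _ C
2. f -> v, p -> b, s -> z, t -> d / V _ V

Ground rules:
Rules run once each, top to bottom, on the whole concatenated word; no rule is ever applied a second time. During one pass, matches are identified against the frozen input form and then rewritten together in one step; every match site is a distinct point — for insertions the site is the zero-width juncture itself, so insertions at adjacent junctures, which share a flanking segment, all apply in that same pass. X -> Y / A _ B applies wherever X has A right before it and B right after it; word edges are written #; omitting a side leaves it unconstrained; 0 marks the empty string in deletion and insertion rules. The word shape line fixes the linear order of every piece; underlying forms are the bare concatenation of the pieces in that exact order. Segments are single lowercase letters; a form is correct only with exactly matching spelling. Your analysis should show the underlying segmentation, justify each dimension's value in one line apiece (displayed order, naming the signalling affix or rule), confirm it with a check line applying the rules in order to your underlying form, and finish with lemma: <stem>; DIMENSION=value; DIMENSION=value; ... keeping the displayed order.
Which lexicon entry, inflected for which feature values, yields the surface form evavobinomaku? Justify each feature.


underlying: efafop-n-oma-ku
MOD=ma - signalled by the affix -n
CLASS=ib - signalled by the affix -ku
NUM=ma - signalled by the affix -oma
check: efafopnomaku -> efafopinomaku -> evavobinomaku
lemma: efafop; MOD=ma; CLASS=ib; NUM=ma
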